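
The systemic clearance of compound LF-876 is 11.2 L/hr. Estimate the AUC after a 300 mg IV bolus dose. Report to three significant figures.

AUC_0→∞ = Dose_iv / CL
        = 300 / 11.2 = 26.7857 mg/L·hr

AUC = 26.8 mg/L·hr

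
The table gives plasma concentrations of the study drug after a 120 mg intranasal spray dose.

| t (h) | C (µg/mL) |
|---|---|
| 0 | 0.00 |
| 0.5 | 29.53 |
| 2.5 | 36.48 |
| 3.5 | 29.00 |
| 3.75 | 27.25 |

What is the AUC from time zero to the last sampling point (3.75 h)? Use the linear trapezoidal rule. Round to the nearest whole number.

Trapezoidal AUC_0→3.75:
  [0→0.5]: (0.00+29.53)/2 × 0.5 = 7.3825
  [0.5→2.5]: (29.53+36.48)/2 × 2 = 66.01
  [2.5→3.5]: (36.48+29.00)/2 × 1 = 32.74
  [3.5→3.75]: (29.00+27.25)/2 × 0.25 = 7.03125
  Sum = 113.16375 µg/mL·h

AUC = 113 µg/mL·h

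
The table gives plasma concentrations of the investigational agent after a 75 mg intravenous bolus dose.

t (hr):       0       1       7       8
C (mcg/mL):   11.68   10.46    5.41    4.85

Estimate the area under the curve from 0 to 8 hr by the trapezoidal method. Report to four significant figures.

AUC = 63.81 mcg/mL·hr

Trapezoidal AUC_0→8:
  [0→1]: (11.68+10.46)/2 × 1 = 11.07
  [1→7]: (10.46+5.41)/2 × 6 = 47.61
  [7→8]: (5.41+4.85)/2 × 1 = 5.13
  Sum = 63.81 mcg/mL·hr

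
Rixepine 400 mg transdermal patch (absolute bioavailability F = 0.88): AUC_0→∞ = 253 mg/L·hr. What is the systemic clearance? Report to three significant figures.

CL = 1.39 L/hr

CL = F × Dose / AUC_0→∞
   = 0.88 × 400 / 253 = 1.3913 L/hr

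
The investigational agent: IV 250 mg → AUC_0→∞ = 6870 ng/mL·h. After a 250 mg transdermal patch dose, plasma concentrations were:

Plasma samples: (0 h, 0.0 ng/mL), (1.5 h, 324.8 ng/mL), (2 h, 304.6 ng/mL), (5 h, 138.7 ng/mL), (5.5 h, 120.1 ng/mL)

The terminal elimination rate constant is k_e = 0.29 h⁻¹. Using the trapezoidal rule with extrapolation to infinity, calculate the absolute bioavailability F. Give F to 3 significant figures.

Trapezoidal AUC_0→5.5 (transdermal patch):
  [0→1.5]: (0.0+324.8)/2 × 1.5 = 243.6
  [1.5→2]: (324.8+304.6)/2 × 0.5 = 157.35
  [2→5]: (304.6+138.7)/2 × 3 = 664.95
  [5→5.5]: (138.7+120.1)/2 × 0.5 = 64.7
  Sum = 1130.6 ng/mL·h
Tail: C_last/k_e = 120.1/0.29 = 414.138
AUC_0→∞ (transdermal patch) = 1130.6 + 414.138 = 1544.738 ng/mL·h
F = (AUC_ev/D_ev)/(AUC_iv/D_iv) = (1544.738/250)/(6870/250) = 6.178952/27.48 = 0.2249

F = 0.225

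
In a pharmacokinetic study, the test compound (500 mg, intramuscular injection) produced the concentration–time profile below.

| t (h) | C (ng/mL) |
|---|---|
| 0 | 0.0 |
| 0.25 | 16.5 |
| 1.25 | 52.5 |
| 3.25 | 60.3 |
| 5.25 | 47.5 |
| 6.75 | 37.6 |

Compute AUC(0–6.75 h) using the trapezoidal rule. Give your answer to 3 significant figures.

AUC = 321 ng/mL·h

Trapezoidal AUC_0→6.75:
  [0→0.25]: (0.0+16.5)/2 × 0.25 = 2.0625
  [0.25→1.25]: (16.5+52.5)/2 × 1 = 34.5
  [1.25→3.25]: (52.5+60.3)/2 × 2 = 112.8
  [3.25→5.25]: (60.3+47.5)/2 × 2 = 107.8
  [5.25→6.75]: (47.5+37.6)/2 × 1.5 = 63.825
  Sum = 320.9875 ng/mL·h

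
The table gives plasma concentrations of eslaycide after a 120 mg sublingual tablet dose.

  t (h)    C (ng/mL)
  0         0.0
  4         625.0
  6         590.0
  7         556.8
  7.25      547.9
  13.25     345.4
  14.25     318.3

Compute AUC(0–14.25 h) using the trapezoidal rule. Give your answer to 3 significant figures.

AUC = 6190 ng/mL·h

Trapezoidal AUC_0→14.25:
  [0→4]: (0.0+625.0)/2 × 4 = 1250.0
  [4→6]: (625.0+590.0)/2 × 2 = 1215.0
  [6→7]: (590.0+556.8)/2 × 1 = 573.4
  [7→7.25]: (556.8+547.9)/2 × 0.25 = 138.0875
  [7.25→13.25]: (547.9+345.4)/2 × 6 = 2679.9
  [13.25→14.25]: (345.4+318.3)/2 × 1 = 331.85
  Sum = 6188.2375 ng/mL·h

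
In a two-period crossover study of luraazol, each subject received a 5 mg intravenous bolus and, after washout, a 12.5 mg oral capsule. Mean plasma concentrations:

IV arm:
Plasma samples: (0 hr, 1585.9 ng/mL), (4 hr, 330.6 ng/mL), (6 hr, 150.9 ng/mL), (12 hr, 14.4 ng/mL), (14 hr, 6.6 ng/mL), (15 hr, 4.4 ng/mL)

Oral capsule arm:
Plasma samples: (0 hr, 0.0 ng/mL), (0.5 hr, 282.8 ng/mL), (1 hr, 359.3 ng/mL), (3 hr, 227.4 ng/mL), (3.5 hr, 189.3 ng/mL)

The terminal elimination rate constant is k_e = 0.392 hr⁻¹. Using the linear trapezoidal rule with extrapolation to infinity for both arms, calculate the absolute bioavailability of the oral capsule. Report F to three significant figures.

Trapezoidal AUC_0→15 (IV):
  [0→4]: (1585.9+330.6)/2 × 4 = 3833.0
  [4→6]: (330.6+150.9)/2 × 2 = 481.5
  [6→12]: (150.9+14.4)/2 × 6 = 495.9
  [12→14]: (14.4+6.6)/2 × 2 = 21.0
  [14→15]: (6.6+4.4)/2 × 1 = 5.5
  Sum = 4836.9 ng/mL·hr
IV tail: 4.4/0.392 = 11.224; AUC_iv,0→∞ = 4836.9 + 11.224 = 4848.124 ng/mL·hr
Trapezoidal AUC_0→3.5 (oral capsule):
  [0→0.5]: (0.0+282.8)/2 × 0.5 = 70.7
  [0.5→1]: (282.8+359.3)/2 × 0.5 = 160.525
  [1→3]: (359.3+227.4)/2 × 2 = 586.7
  [3→3.5]: (227.4+189.3)/2 × 0.5 = 104.175
  Sum = 922.1 ng/mL·hr
oral capsule tail: 189.3/0.392 = 482.908; AUC_ev,0→∞ = 922.1 + 482.908 = 1405.008 ng/mL·hr
F = (AUC_ev/D_ev)/(AUC_iv/D_iv) = (1405.008/12.5)/(4848.124/5) = 112.40064/969.6248 = 0.1159

F = 0.116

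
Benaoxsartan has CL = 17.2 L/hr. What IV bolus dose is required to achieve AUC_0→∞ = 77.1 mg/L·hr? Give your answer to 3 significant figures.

Dose_iv = CL × AUC_0→∞
     = 17.2 × 77.1 = 1326.12 mg

Dose = 1330 mg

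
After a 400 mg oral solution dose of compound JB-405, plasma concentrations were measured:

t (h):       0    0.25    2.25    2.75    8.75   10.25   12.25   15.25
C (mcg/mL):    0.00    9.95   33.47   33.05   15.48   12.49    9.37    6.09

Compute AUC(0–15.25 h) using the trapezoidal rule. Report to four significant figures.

AUC = 272.9 mcg/mL·h

Trapezoidal AUC_0→15.25:
  [0→0.25]: (0.00+9.95)/2 × 0.25 = 1.24375
  [0.25→2.25]: (9.95+33.47)/2 × 2 = 43.42
  [2.25→2.75]: (33.47+33.05)/2 × 0.5 = 16.63
  [2.75→8.75]: (33.05+15.48)/2 × 6 = 145.59
  [8.75→10.25]: (15.48+12.49)/2 × 1.5 = 20.9775
  [10.25→12.25]: (12.49+9.37)/2 × 2 = 21.86
  [12.25→15.25]: (9.37+6.09)/2 × 3 = 23.19
  Sum = 272.91125 mcg/mL·h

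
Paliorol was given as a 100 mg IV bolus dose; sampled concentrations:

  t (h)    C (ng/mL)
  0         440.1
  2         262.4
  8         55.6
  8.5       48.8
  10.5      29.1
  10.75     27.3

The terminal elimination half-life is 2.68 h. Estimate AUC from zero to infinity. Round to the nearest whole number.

AUC = 1873 ng/mL·h

Trapezoidal AUC_0→10.75:
  [0→2]: (440.1+262.4)/2 × 2 = 702.5
  [2→8]: (262.4+55.6)/2 × 6 = 954.0
  [8→8.5]: (55.6+48.8)/2 × 0.5 = 26.1
  [8.5→10.5]: (48.8+29.1)/2 × 2 = 77.9
  [10.5→10.75]: (29.1+27.3)/2 × 0.25 = 7.05
  Sum = 1767.55 ng/mL·h
k_e = ln2 / t½ = 0.693147 / 2.68 = 0.2586 h^-1
Extrapolated tail: C_last / k_e = 27.3 / 0.2586 = 105.568
AUC_0→∞ = 1767.55 + 105.568 = 1873.118 ng/mL·h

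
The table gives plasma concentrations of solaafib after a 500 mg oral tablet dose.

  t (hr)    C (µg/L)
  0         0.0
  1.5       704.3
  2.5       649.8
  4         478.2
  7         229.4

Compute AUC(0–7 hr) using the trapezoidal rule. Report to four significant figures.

Trapezoidal AUC_0→7:
  [0→1.5]: (0.0+704.3)/2 × 1.5 = 528.225
  [1.5→2.5]: (704.3+649.8)/2 × 1 = 677.05
  [2.5→4]: (649.8+478.2)/2 × 1.5 = 846.0
  [4→7]: (478.2+229.4)/2 × 3 = 1061.4
  Sum = 3112.675 µg/L·hr

AUC = 3113 µg/L·hr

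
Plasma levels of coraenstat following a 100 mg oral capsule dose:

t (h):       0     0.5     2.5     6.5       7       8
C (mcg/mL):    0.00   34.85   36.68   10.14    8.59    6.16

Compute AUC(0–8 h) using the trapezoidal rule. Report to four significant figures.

AUC = 185.9 mcg/mL·h

Trapezoidal AUC_0→8:
  [0→0.5]: (0.00+34.85)/2 × 0.5 = 8.7125
  [0.5→2.5]: (34.85+36.68)/2 × 2 = 71.53
  [2.5→6.5]: (36.68+10.14)/2 × 4 = 93.64
  [6.5→7]: (10.14+8.59)/2 × 0.5 = 4.6825
  [7→8]: (8.59+6.16)/2 × 1 = 7.375
  Sum = 185.94 mcg/mL·h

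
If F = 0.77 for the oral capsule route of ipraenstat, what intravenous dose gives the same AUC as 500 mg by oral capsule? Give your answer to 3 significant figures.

D_iv = 385 mg

Systemic exposure from an extravascular dose = F × D_ev, so the equivalent IV dose is F × D_ev.
D_iv = F × D_ev = 0.77 × 500 = 385 mg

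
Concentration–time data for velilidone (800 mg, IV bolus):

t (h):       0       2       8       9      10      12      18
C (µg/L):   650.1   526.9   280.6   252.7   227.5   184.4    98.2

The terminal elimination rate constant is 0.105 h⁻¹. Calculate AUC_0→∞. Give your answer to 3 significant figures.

AUC = 6300 µg/L·h

Trapezoidal AUC_0→18:
  [0→2]: (650.1+526.9)/2 × 2 = 1177.0
  [2→8]: (526.9+280.6)/2 × 6 = 2422.5
  [8→9]: (280.6+252.7)/2 × 1 = 266.65
  [9→10]: (252.7+227.5)/2 × 1 = 240.1
  [10→12]: (227.5+184.4)/2 × 2 = 411.9
  [12→18]: (184.4+98.2)/2 × 6 = 847.8
  Sum = 5365.95 µg/L·h
Extrapolated tail: C_last / k_e = 98.2 / 0.105 = 935.238
AUC_0→∞ = 5365.95 + 935.238 = 6301.188 µg/L·h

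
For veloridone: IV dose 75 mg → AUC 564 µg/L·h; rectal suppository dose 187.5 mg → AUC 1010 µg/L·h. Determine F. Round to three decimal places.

F = (AUC_ev / D_ev) / (AUC_iv / D_iv)
  = (1010/187.5) / (564/75)
  = 5.38667 / 7.52 = 0.7163

F = 0.716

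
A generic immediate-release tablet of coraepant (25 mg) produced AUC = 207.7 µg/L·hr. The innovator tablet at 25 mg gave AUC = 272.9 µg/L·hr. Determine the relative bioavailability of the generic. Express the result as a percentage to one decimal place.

F_rel = 76.1%

F_rel = (AUC_test/D_test) / (AUC_ref/D_ref)
      = (207.7/25) / (272.9/25)
      = 8.308 / 10.916 = 0.7611 = 76.11%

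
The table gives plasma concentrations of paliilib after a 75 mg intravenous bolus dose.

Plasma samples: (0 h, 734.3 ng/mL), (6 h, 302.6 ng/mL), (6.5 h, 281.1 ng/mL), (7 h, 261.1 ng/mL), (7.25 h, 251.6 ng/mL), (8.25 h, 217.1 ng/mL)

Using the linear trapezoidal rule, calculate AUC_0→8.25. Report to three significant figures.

Trapezoidal AUC_0→8.25:
  [0→6]: (734.3+302.6)/2 × 6 = 3110.7
  [6→6.5]: (302.6+281.1)/2 × 0.5 = 145.925
  [6.5→7]: (281.1+261.1)/2 × 0.5 = 135.55
  [7→7.25]: (261.1+251.6)/2 × 0.25 = 64.0875
  [7.25→8.25]: (251.6+217.1)/2 × 1 = 234.35
  Sum = 3690.6125 ng/mL·h

AUC = 3690 ng/mL·h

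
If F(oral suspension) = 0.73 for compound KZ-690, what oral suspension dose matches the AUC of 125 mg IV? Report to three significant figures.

For equal systemic exposure: F × D_ev = D_iv
D_ev = D_iv / F = 125 / 0.73 = 171.233 mg

D_oral = 171 mg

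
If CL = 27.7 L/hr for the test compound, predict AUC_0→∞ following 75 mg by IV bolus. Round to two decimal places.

AUC = 2.71 mg/L·hr

AUC_0→∞ = Dose_iv / CL
        = 75 / 27.7 = 2.70758 mg/L·hr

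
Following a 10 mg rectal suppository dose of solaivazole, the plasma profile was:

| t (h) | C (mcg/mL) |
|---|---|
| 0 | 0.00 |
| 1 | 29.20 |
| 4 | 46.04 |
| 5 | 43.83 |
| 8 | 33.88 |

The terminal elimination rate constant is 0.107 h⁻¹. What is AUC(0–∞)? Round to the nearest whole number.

AUC = 606 mcg/mL·h

Trapezoidal AUC_0→8:
  [0→1]: (0.00+29.20)/2 × 1 = 14.6
  [1→4]: (29.20+46.04)/2 × 3 = 112.86
  [4→5]: (46.04+43.83)/2 × 1 = 44.935
  [5→8]: (43.83+33.88)/2 × 3 = 116.565
  Sum = 288.96 mcg/mL·h
Extrapolated tail: C_last / k_e = 33.88 / 0.107 = 316.636
AUC_0→∞ = 288.96 + 316.636 = 605.596 mcg/mL·h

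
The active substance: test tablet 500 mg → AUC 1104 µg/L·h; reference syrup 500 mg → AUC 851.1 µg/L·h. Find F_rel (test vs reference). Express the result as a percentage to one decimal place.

F_rel = 129.7%

F_rel = (AUC_test/D_test) / (AUC_ref/D_ref)
      = (1104/500) / (851.1/500)
      = 2.208 / 1.7022 = 1.2971 = 129.71%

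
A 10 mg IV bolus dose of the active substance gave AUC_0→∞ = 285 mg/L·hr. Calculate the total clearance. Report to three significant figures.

CL = 0.0351 L/hr

CL = Dose_iv / AUC_0→∞
   = 10 / 285 = 0.0350877 L/hr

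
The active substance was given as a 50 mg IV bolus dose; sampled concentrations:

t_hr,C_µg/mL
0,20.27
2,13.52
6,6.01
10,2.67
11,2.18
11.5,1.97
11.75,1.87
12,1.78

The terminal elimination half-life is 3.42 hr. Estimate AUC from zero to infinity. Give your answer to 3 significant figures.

Trapezoidal AUC_0→12:
  [0→2]: (20.27+13.52)/2 × 2 = 33.79
  [2→6]: (13.52+6.01)/2 × 4 = 39.06
  [6→10]: (6.01+2.67)/2 × 4 = 17.36
  [10→11]: (2.67+2.18)/2 × 1 = 2.425
  [11→11.5]: (2.18+1.97)/2 × 0.5 = 1.0375
  [11.5→11.75]: (1.97+1.87)/2 × 0.25 = 0.48
  [11.75→12]: (1.87+1.78)/2 × 0.25 = 0.45625
  Sum = 94.60875 µg/mL·hr
k_e = ln2 / t½ = 0.693147 / 3.42 = 0.2027 hr^-1
Extrapolated tail: C_last / k_e = 1.78 / 0.2027 = 8.781
AUC_0→∞ = 94.60875 + 8.781 = 103.38975 µg/mL·hr

AUC = 103 µg/mL·hr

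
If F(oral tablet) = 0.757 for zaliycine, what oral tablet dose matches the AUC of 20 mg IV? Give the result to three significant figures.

For equal systemic exposure: F × D_ev = D_iv
D_ev = D_iv / F = 20 / 0.757 = 26.4201 mg

D_oral = 26.4 mg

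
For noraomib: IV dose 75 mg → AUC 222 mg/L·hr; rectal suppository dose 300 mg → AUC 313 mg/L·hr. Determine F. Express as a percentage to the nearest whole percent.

F = (AUC_ev / D_ev) / (AUC_iv / D_iv)
  = (313/300) / (222/75)
  = 1.04333 / 2.96 = 0.3525
  = 35.25%

F = 35%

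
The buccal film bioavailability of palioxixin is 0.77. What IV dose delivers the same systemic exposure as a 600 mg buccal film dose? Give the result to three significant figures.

D_iv = 462 mg

Systemic exposure from an extravascular dose = F × D_ev, so the equivalent IV dose is F × D_ev.
D_iv = F × D_ev = 0.77 × 600 = 462 mg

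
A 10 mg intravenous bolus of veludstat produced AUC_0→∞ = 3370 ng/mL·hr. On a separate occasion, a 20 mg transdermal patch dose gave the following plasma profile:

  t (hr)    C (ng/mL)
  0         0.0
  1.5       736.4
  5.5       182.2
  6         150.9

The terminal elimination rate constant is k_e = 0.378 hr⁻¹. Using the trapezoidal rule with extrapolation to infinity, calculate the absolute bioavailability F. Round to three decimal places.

F = 0.426

Trapezoidal AUC_0→6 (transdermal patch):
  [0→1.5]: (0.0+736.4)/2 × 1.5 = 552.3
  [1.5→5.5]: (736.4+182.2)/2 × 4 = 1837.2
  [5.5→6]: (182.2+150.9)/2 × 0.5 = 83.275
  Sum = 2472.775 ng/mL·hr
Tail: C_last/k_e = 150.9/0.378 = 399.206
AUC_0→∞ (transdermal patch) = 2472.775 + 399.206 = 2871.981 ng/mL·hr
F = (AUC_ev/D_ev)/(AUC_iv/D_iv) = (2871.981/20)/(3370/10) = 143.59905/337 = 0.4261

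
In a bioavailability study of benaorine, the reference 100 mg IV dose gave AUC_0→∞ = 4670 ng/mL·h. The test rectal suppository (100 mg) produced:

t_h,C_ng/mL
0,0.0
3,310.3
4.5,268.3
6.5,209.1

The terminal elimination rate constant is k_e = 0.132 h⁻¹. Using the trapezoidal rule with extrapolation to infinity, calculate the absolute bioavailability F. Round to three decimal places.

F = 0.634

Trapezoidal AUC_0→6.5 (rectal suppository):
  [0→3]: (0.0+310.3)/2 × 3 = 465.45
  [3→4.5]: (310.3+268.3)/2 × 1.5 = 433.95
  [4.5→6.5]: (268.3+209.1)/2 × 2 = 477.4
  Sum = 1376.8 ng/mL·h
Tail: C_last/k_e = 209.1/0.132 = 1584.091
AUC_0→∞ (rectal suppository) = 1376.8 + 1584.091 = 2960.891 ng/mL·h
F = (AUC_ev/D_ev)/(AUC_iv/D_iv) = (2960.891/100)/(4670/100) = 29.60891/46.7 = 0.6340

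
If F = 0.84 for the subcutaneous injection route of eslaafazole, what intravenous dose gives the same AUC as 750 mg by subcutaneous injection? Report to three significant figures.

D_iv = 630 mg

Systemic exposure from an extravascular dose = F × D_ev, so the equivalent IV dose is F × D_ev.
D_iv = F × D_ev = 0.84 × 750 = 630 mg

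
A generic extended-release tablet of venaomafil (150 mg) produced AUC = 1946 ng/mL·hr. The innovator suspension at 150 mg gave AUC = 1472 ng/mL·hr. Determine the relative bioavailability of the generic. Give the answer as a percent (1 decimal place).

F_rel = 132.2%

F_rel = (AUC_test/D_test) / (AUC_ref/D_ref)
      = (1946/150) / (1472/150)
      = 12.9733 / 9.81333 = 1.3220 = 132.20%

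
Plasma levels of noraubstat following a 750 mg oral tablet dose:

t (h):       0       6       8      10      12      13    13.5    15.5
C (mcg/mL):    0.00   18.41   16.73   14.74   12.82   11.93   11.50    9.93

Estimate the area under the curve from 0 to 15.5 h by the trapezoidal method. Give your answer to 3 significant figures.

Trapezoidal AUC_0→15.5:
  [0→6]: (0.00+18.41)/2 × 6 = 55.23
  [6→8]: (18.41+16.73)/2 × 2 = 35.14
  [8→10]: (16.73+14.74)/2 × 2 = 31.47
  [10→12]: (14.74+12.82)/2 × 2 = 27.56
  [12→13]: (12.82+11.93)/2 × 1 = 12.375
  [13→13.5]: (11.93+11.50)/2 × 0.5 = 5.8575
  [13.5→15.5]: (11.50+9.93)/2 × 2 = 21.43
  Sum = 189.0625 mcg/mL·h

AUC = 189 mcg/mL·h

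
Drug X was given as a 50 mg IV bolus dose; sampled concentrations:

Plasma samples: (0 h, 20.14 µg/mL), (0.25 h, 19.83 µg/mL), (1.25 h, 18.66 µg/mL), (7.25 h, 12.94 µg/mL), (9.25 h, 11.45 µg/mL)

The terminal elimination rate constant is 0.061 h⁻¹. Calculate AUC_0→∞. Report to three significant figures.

Trapezoidal AUC_0→9.25:
  [0→0.25]: (20.14+19.83)/2 × 0.25 = 4.99625
  [0.25→1.25]: (19.83+18.66)/2 × 1 = 19.245
  [1.25→7.25]: (18.66+12.94)/2 × 6 = 94.8
  [7.25→9.25]: (12.94+11.45)/2 × 2 = 24.39
  Sum = 143.43125 µg/mL·h
Extrapolated tail: C_last / k_e = 11.45 / 0.061 = 187.705
AUC_0→∞ = 143.43125 + 187.705 = 331.13625 µg/mL·h

AUC = 331 µg/mL·h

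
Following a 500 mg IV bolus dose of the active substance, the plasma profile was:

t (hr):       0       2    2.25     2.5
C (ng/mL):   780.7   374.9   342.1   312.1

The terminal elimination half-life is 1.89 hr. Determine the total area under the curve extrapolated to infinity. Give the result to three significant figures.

Trapezoidal AUC_0→2.5:
  [0→2]: (780.7+374.9)/2 × 2 = 1155.6
  [2→2.25]: (374.9+342.1)/2 × 0.25 = 89.625
  [2.25→2.5]: (342.1+312.1)/2 × 0.25 = 81.775
  Sum = 1327.0 ng/mL·hr
k_e = ln2 / t½ = 0.693147 / 1.89 = 0.3667 hr^-1
Extrapolated tail: C_last / k_e = 312.1 / 0.3667 = 851.104
AUC_0→∞ = 1327.0 + 851.104 = 2178.104 ng/mL·hr

AUC = 2180 ng/mL·hr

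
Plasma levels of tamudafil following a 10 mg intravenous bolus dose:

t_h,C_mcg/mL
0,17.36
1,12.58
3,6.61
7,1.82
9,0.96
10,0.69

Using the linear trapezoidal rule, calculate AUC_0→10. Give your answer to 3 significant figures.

Trapezoidal AUC_0→10:
  [0→1]: (17.36+12.58)/2 × 1 = 14.97
  [1→3]: (12.58+6.61)/2 × 2 = 19.19
  [3→7]: (6.61+1.82)/2 × 4 = 16.86
  [7→9]: (1.82+0.96)/2 × 2 = 2.78
  [9→10]: (0.96+0.69)/2 × 1 = 0.825
  Sum = 54.625 mcg/mL·h

AUC = 54.6 mcg/mL·h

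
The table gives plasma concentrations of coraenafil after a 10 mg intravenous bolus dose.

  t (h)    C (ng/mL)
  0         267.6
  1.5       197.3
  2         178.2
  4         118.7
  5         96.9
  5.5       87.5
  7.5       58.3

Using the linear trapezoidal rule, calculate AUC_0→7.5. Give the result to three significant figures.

AUC = 1040 ng/mL·h

Trapezoidal AUC_0→7.5:
  [0→1.5]: (267.6+197.3)/2 × 1.5 = 348.675
  [1.5→2]: (197.3+178.2)/2 × 0.5 = 93.875
  [2→4]: (178.2+118.7)/2 × 2 = 296.9
  [4→5]: (118.7+96.9)/2 × 1 = 107.8
  [5→5.5]: (96.9+87.5)/2 × 0.5 = 46.1
  [5.5→7.5]: (87.5+58.3)/2 × 2 = 145.8
  Sum = 1039.15 ng/mL·h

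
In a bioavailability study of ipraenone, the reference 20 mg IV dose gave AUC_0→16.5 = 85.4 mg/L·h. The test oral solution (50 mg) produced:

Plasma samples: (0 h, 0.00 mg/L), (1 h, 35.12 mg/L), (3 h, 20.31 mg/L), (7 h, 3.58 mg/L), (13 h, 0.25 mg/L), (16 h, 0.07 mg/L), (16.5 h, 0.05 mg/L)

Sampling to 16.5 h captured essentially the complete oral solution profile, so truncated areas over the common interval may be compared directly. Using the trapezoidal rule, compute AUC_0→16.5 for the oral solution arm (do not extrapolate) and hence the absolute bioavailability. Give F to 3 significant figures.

F = 0.622

Trapezoidal AUC_0→16.5 (oral solution):
  [0→1]: (0.00+35.12)/2 × 1 = 17.56
  [1→3]: (35.12+20.31)/2 × 2 = 55.43
  [3→7]: (20.31+3.58)/2 × 4 = 47.78
  [7→13]: (3.58+0.25)/2 × 6 = 11.49
  [13→16]: (0.25+0.07)/2 × 3 = 0.48
  [16→16.5]: (0.07+0.05)/2 × 0.5 = 0.03
  Sum = 132.77 mg/L·h
F = (AUC_ev/D_ev)/(AUC_iv/D_iv) = (132.77/50)/(85.4/20) = 2.6554/4.27 = 0.6219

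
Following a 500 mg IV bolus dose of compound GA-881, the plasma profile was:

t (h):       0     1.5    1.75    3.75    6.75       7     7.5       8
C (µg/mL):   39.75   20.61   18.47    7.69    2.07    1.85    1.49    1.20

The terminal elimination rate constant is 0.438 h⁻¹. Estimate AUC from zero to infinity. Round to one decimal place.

Trapezoidal AUC_0→8:
  [0→1.5]: (39.75+20.61)/2 × 1.5 = 45.27
  [1.5→1.75]: (20.61+18.47)/2 × 0.25 = 4.885
  [1.75→3.75]: (18.47+7.69)/2 × 2 = 26.16
  [3.75→6.75]: (7.69+2.07)/2 × 3 = 14.64
  [6.75→7]: (2.07+1.85)/2 × 0.25 = 0.49
  [7→7.5]: (1.85+1.49)/2 × 0.5 = 0.835
  [7.5→8]: (1.49+1.20)/2 × 0.5 = 0.6725
  Sum = 92.9525 µg/mL·h
Extrapolated tail: C_last / k_e = 1.20 / 0.438 = 2.740
AUC_0→∞ = 92.9525 + 2.740 = 95.6925 µg/mL·h

AUC = 95.7 µg/mL·h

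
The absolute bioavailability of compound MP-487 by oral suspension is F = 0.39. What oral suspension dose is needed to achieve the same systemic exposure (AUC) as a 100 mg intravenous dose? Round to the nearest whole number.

For equal systemic exposure: F × D_ev = D_iv
D_ev = D_iv / F = 100 / 0.39 = 256.41 mg

D_oral = 256 mg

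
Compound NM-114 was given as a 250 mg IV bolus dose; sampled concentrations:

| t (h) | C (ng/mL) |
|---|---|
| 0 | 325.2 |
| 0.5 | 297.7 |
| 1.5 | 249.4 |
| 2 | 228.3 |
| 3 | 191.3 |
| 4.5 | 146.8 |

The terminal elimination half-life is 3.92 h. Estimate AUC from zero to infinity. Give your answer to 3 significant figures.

AUC = 1840 ng/mL·h

Trapezoidal AUC_0→4.5:
  [0→0.5]: (325.2+297.7)/2 × 0.5 = 155.725
  [0.5→1.5]: (297.7+249.4)/2 × 1 = 273.55
  [1.5→2]: (249.4+228.3)/2 × 0.5 = 119.425
  [2→3]: (228.3+191.3)/2 × 1 = 209.8
  [3→4.5]: (191.3+146.8)/2 × 1.5 = 253.575
  Sum = 1012.075 ng/mL·h
k_e = ln2 / t½ = 0.693147 / 3.92 = 0.1768 h^-1
Extrapolated tail: C_last / k_e = 146.8 / 0.1768 = 830.317
AUC_0→∞ = 1012.075 + 830.317 = 1842.392 ng/mL·h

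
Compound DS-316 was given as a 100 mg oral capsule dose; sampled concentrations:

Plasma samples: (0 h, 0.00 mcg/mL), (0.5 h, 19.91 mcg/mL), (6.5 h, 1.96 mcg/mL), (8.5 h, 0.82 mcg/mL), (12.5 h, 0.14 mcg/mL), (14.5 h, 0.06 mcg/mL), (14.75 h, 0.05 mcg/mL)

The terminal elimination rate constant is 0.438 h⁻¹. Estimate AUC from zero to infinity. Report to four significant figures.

Trapezoidal AUC_0→14.75:
  [0→0.5]: (0.00+19.91)/2 × 0.5 = 4.9775
  [0.5→6.5]: (19.91+1.96)/2 × 6 = 65.61
  [6.5→8.5]: (1.96+0.82)/2 × 2 = 2.78
  [8.5→12.5]: (0.82+0.14)/2 × 4 = 1.92
  [12.5→14.5]: (0.14+0.06)/2 × 2 = 0.2
  [14.5→14.75]: (0.06+0.05)/2 × 0.25 = 0.01375
  Sum = 75.50125 mcg/mL·h
Extrapolated tail: C_last / k_e = 0.05 / 0.438 = 0.114
AUC_0→∞ = 75.50125 + 0.114 = 75.61525 mcg/mL·h

AUC = 75.62 mcg/mL·h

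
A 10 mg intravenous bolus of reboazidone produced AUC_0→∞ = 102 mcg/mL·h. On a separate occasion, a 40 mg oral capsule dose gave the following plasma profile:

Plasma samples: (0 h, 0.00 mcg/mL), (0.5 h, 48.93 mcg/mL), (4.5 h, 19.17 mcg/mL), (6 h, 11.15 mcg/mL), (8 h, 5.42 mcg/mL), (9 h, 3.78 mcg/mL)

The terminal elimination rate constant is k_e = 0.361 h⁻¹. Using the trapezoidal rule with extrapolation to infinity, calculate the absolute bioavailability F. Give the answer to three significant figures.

F = 0.497

Trapezoidal AUC_0→9 (oral capsule):
  [0→0.5]: (0.00+48.93)/2 × 0.5 = 12.2325
  [0.5→4.5]: (48.93+19.17)/2 × 4 = 136.2
  [4.5→6]: (19.17+11.15)/2 × 1.5 = 22.74
  [6→8]: (11.15+5.42)/2 × 2 = 16.57
  [8→9]: (5.42+3.78)/2 × 1 = 4.6
  Sum = 192.3425 mcg/mL·h
Tail: C_last/k_e = 3.78/0.361 = 10.471
AUC_0→∞ (oral capsule) = 192.3425 + 10.471 = 202.8135 mcg/mL·h
F = (AUC_ev/D_ev)/(AUC_iv/D_iv) = (202.8135/40)/(102/10) = 5.0703375/10.2 = 0.4971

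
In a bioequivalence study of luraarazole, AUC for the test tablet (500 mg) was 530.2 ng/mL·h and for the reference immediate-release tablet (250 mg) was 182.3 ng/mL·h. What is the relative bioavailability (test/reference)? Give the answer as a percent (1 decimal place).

F_rel = 145.4%

F_rel = (AUC_test/D_test) / (AUC_ref/D_ref)
      = (530.2/500) / (182.3/250)
      = 1.0604 / 0.7292 = 1.4542 = 145.42%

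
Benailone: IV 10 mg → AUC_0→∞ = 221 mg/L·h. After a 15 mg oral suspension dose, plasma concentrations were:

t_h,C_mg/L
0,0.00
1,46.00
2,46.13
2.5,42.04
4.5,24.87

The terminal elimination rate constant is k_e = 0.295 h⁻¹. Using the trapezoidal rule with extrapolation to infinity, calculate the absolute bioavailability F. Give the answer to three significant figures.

F = 0.731

Trapezoidal AUC_0→4.5 (oral suspension):
  [0→1]: (0.00+46.00)/2 × 1 = 23.0
  [1→2]: (46.00+46.13)/2 × 1 = 46.065
  [2→2.5]: (46.13+42.04)/2 × 0.5 = 22.0425
  [2.5→4.5]: (42.04+24.87)/2 × 2 = 66.91
  Sum = 158.0175 mg/L·h
Tail: C_last/k_e = 24.87/0.295 = 84.305
AUC_0→∞ (oral suspension) = 158.0175 + 84.305 = 242.3225 mg/L·h
F = (AUC_ev/D_ev)/(AUC_iv/D_iv) = (242.3225/15)/(221/10) = 16.1548/22.1 = 0.7310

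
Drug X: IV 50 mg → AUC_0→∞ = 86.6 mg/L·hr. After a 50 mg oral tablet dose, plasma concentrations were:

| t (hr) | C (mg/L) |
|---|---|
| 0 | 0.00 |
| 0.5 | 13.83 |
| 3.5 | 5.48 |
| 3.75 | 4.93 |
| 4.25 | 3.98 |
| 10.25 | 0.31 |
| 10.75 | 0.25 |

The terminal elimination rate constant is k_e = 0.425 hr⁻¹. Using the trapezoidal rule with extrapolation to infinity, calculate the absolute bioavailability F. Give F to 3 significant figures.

Trapezoidal AUC_0→10.75 (oral tablet):
  [0→0.5]: (0.00+13.83)/2 × 0.5 = 3.4575
  [0.5→3.5]: (13.83+5.48)/2 × 3 = 28.965
  [3.5→3.75]: (5.48+4.93)/2 × 0.25 = 1.30125
  [3.75→4.25]: (4.93+3.98)/2 × 0.5 = 2.2275
  [4.25→10.25]: (3.98+0.31)/2 × 6 = 12.87
  [10.25→10.75]: (0.31+0.25)/2 × 0.5 = 0.14
  Sum = 48.96125 mg/L·hr
Tail: C_last/k_e = 0.25/0.425 = 0.588
AUC_0→∞ (oral tablet) = 48.96125 + 0.588 = 49.54925 mg/L·hr
F = (AUC_ev/D_ev)/(AUC_iv/D_iv) = (49.54925/50)/(86.6/50) = 0.990985/1.732 = 0.5722

F = 0.572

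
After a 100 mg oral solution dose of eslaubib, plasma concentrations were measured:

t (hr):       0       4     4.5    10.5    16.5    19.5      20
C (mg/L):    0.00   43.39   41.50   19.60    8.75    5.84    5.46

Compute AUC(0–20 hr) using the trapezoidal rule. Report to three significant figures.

AUC = 401 mg/L·hr

Trapezoidal AUC_0→20:
  [0→4]: (0.00+43.39)/2 × 4 = 86.78
  [4→4.5]: (43.39+41.50)/2 × 0.5 = 21.2225
  [4.5→10.5]: (41.50+19.60)/2 × 6 = 183.3
  [10.5→16.5]: (19.60+8.75)/2 × 6 = 85.05
  [16.5→19.5]: (8.75+5.84)/2 × 3 = 21.885
  [19.5→20]: (5.84+5.46)/2 × 0.5 = 2.825
  Sum = 401.0625 mg/L·hr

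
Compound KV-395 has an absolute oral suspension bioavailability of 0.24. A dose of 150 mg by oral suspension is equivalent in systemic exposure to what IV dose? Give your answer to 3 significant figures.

Systemic exposure from an extravascular dose = F × D_ev, so the equivalent IV dose is F × D_ev.
D_iv = F × D_ev = 0.24 × 150 = 36 mg

D_iv = 36.0 mg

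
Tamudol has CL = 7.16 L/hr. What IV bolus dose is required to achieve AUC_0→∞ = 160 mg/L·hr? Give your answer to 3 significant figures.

Dose_iv = CL × AUC_0→∞
     = 7.16 × 160 = 1145.6 mg

Dose = 1150 mg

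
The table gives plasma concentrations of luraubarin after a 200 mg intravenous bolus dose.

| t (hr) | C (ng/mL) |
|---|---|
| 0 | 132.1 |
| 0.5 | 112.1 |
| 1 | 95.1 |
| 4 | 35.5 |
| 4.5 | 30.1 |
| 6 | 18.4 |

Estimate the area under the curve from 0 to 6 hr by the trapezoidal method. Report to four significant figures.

Trapezoidal AUC_0→6:
  [0→0.5]: (132.1+112.1)/2 × 0.5 = 61.05
  [0.5→1]: (112.1+95.1)/2 × 0.5 = 51.8
  [1→4]: (95.1+35.5)/2 × 3 = 195.9
  [4→4.5]: (35.5+30.1)/2 × 0.5 = 16.4
  [4.5→6]: (30.1+18.4)/2 × 1.5 = 36.375
  Sum = 361.525 ng/mL·hr

AUC = 361.5 ng/mL·hr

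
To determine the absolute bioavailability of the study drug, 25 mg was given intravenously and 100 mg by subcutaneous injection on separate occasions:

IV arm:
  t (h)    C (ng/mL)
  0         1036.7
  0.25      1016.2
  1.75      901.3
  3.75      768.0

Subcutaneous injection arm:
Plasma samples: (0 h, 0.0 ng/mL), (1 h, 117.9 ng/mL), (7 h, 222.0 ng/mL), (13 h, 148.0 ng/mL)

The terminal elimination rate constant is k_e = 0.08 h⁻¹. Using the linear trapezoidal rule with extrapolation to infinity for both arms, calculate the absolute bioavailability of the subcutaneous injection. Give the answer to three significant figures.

Trapezoidal AUC_0→3.75 (IV):
  [0→0.25]: (1036.7+1016.2)/2 × 0.25 = 256.6125
  [0.25→1.75]: (1016.2+901.3)/2 × 1.5 = 1438.125
  [1.75→3.75]: (901.3+768.0)/2 × 2 = 1669.3
  Sum = 3364.0375 ng/mL·h
IV tail: 768.0/0.08 = 9600.000; AUC_iv,0→∞ = 3364.0375 + 9600.000 = 12964.0375 ng/mL·h
Trapezoidal AUC_0→13 (subcutaneous injection):
  [0→1]: (0.0+117.9)/2 × 1 = 58.95
  [1→7]: (117.9+222.0)/2 × 6 = 1019.7
  [7→13]: (222.0+148.0)/2 × 6 = 1110.0
  Sum = 2188.65 ng/mL·h
subcutaneous injection tail: 148.0/0.08 = 1850.000; AUC_ev,0→∞ = 2188.65 + 1850.000 = 4038.65 ng/mL·h
F = (AUC_ev/D_ev)/(AUC_iv/D_iv) = (4038.65/100)/(12964.0375/25) = 40.3865/518.5615 = 0.0779

F = 0.0779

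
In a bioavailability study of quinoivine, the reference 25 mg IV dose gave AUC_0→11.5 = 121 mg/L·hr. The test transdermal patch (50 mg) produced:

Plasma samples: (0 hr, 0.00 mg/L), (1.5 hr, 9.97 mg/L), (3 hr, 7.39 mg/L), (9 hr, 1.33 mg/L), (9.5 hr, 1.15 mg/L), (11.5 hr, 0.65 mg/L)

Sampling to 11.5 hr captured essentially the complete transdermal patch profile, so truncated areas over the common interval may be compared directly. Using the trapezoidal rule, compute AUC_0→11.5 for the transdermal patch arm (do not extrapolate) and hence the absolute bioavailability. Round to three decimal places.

Trapezoidal AUC_0→11.5 (transdermal patch):
  [0→1.5]: (0.00+9.97)/2 × 1.5 = 7.4775
  [1.5→3]: (9.97+7.39)/2 × 1.5 = 13.02
  [3→9]: (7.39+1.33)/2 × 6 = 26.16
  [9→9.5]: (1.33+1.15)/2 × 0.5 = 0.62
  [9.5→11.5]: (1.15+0.65)/2 × 2 = 1.8
  Sum = 49.0775 mg/L·hr
F = (AUC_ev/D_ev)/(AUC_iv/D_iv) = (49.0775/50)/(121/25) = 0.98155/4.84 = 0.2028

F = 0.203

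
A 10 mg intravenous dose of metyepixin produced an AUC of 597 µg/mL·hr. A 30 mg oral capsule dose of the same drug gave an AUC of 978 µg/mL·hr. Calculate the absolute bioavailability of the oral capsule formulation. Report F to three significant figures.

F = (AUC_ev / D_ev) / (AUC_iv / D_iv)
  = (978/30) / (597/10)
  = 32.6 / 59.7 = 0.5461

F = 0.546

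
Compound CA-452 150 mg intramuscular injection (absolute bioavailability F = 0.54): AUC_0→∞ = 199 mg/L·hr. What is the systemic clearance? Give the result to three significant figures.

CL = 0.407 L/hr

CL = F × Dose / AUC_0→∞
   = 0.54 × 150 / 199 = 0.407035 L/hr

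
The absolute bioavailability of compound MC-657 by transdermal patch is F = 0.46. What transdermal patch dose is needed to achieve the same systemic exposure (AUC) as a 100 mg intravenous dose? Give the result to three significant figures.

D_transdermal = 217 mg

For equal systemic exposure: F × D_ev = D_iv
D_ev = D_iv / F = 100 / 0.46 = 217.391 mg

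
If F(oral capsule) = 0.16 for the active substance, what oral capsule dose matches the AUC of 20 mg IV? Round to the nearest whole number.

For equal systemic exposure: F × D_ev = D_iv
D_ev = D_iv / F = 20 / 0.16 = 125 mg

D_oral = 125 mg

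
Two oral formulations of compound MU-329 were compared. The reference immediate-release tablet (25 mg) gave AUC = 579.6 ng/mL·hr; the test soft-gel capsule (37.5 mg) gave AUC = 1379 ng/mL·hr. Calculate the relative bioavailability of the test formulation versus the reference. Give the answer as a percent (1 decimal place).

F_rel = 158.6%

F_rel = (AUC_test/D_test) / (AUC_ref/D_ref)
      = (1379/37.5) / (579.6/25)
      = 36.7733 / 23.184 = 1.5861 = 158.61%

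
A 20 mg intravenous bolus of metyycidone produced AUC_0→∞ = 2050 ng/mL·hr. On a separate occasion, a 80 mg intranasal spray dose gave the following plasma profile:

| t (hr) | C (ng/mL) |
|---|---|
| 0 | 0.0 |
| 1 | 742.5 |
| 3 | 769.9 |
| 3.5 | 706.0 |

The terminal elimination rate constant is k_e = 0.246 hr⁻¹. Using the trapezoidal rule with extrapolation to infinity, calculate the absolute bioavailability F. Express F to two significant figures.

Trapezoidal AUC_0→3.5 (intranasal spray):
  [0→1]: (0.0+742.5)/2 × 1 = 371.25
  [1→3]: (742.5+769.9)/2 × 2 = 1512.4
  [3→3.5]: (769.9+706.0)/2 × 0.5 = 368.975
  Sum = 2252.625 ng/mL·hr
Tail: C_last/k_e = 706.0/0.246 = 2869.919
AUC_0→∞ (intranasal spray) = 2252.625 + 2869.919 = 5122.544 ng/mL·hr
F = (AUC_ev/D_ev)/(AUC_iv/D_iv) = (5122.544/80)/(2050/20) = 64.0318/102.5 = 0.6247

F = 0.62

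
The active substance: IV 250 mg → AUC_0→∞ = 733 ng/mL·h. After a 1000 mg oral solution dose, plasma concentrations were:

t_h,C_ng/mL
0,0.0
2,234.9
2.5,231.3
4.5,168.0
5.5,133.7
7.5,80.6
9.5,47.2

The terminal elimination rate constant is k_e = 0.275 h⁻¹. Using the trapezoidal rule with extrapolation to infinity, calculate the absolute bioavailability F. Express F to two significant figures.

Trapezoidal AUC_0→9.5 (oral solution):
  [0→2]: (0.0+234.9)/2 × 2 = 234.9
  [2→2.5]: (234.9+231.3)/2 × 0.5 = 116.55
  [2.5→4.5]: (231.3+168.0)/2 × 2 = 399.3
  [4.5→5.5]: (168.0+133.7)/2 × 1 = 150.85
  [5.5→7.5]: (133.7+80.6)/2 × 2 = 214.3
  [7.5→9.5]: (80.6+47.2)/2 × 2 = 127.8
  Sum = 1243.7 ng/mL·h
Tail: C_last/k_e = 47.2/0.275 = 171.636
AUC_0→∞ (oral solution) = 1243.7 + 171.636 = 1415.336 ng/mL·h
F = (AUC_ev/D_ev)/(AUC_iv/D_iv) = (1415.336/1000)/(733/250) = 1.415336/2.932 = 0.4827

F = 0.48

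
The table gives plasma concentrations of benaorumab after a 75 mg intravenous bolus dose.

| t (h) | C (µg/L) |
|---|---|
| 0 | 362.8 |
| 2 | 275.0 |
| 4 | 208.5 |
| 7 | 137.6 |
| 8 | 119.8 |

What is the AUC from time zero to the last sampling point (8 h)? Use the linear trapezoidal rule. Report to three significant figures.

Trapezoidal AUC_0→8:
  [0→2]: (362.8+275.0)/2 × 2 = 637.8
  [2→4]: (275.0+208.5)/2 × 2 = 483.5
  [4→7]: (208.5+137.6)/2 × 3 = 519.15
  [7→8]: (137.6+119.8)/2 × 1 = 128.7
  Sum = 1769.15 µg/L·h

AUC = 1770 µg/L·h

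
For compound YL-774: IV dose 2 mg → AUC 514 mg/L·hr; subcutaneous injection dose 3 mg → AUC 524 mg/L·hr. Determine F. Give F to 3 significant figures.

F = (AUC_ev / D_ev) / (AUC_iv / D_iv)
  = (524/3) / (514/2)
  = 174.667 / 257 = 0.6796

F = 0.680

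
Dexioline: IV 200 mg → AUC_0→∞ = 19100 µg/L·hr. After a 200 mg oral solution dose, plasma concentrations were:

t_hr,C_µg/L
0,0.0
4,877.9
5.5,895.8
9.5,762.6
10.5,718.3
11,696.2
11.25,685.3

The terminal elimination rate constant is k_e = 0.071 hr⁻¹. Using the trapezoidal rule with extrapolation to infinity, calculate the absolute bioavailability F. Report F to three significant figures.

Trapezoidal AUC_0→11.25 (oral solution):
  [0→4]: (0.0+877.9)/2 × 4 = 1755.8
  [4→5.5]: (877.9+895.8)/2 × 1.5 = 1330.275
  [5.5→9.5]: (895.8+762.6)/2 × 4 = 3316.8
  [9.5→10.5]: (762.6+718.3)/2 × 1 = 740.45
  [10.5→11]: (718.3+696.2)/2 × 0.5 = 353.625
  [11→11.25]: (696.2+685.3)/2 × 0.25 = 172.6875
  Sum = 7669.6375 µg/L·hr
Tail: C_last/k_e = 685.3/0.071 = 9652.113
AUC_0→∞ (oral solution) = 7669.6375 + 9652.113 = 17321.7505 µg/L·hr
F = (AUC_ev/D_ev)/(AUC_iv/D_iv) = (17321.7505/200)/(19100/200) = 86.6088/95.5 = 0.9069

F = 0.907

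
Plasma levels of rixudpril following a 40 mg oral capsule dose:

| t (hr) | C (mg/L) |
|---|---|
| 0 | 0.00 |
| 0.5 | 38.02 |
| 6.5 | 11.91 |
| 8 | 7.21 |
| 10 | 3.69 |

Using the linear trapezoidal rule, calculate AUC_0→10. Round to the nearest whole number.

Trapezoidal AUC_0→10:
  [0→0.5]: (0.00+38.02)/2 × 0.5 = 9.505
  [0.5→6.5]: (38.02+11.91)/2 × 6 = 149.79
  [6.5→8]: (11.91+7.21)/2 × 1.5 = 14.34
  [8→10]: (7.21+3.69)/2 × 2 = 10.9
  Sum = 184.535 mg/L·hr

AUC = 185 mg/L·hr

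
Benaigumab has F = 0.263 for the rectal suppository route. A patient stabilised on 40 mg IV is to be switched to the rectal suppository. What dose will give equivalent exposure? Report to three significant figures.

For equal systemic exposure: F × D_ev = D_iv
D_ev = D_iv / F = 40 / 0.263 = 152.091 mg

D_rectal = 152 mg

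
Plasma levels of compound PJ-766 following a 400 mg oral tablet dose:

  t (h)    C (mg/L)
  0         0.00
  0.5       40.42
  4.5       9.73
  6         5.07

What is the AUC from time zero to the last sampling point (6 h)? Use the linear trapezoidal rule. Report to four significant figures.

AUC = 121.5 mg/L·h

Trapezoidal AUC_0→6:
  [0→0.5]: (0.00+40.42)/2 × 0.5 = 10.105
  [0.5→4.5]: (40.42+9.73)/2 × 4 = 100.3
  [4.5→6]: (9.73+5.07)/2 × 1.5 = 11.1
  Sum = 121.505 mg/L·h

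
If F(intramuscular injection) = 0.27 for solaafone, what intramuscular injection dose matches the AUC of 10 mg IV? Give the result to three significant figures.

For equal systemic exposure: F × D_ev = D_iv
D_ev = D_iv / F = 10 / 0.27 = 37.037 mg

D_intramuscular = 37.0 mg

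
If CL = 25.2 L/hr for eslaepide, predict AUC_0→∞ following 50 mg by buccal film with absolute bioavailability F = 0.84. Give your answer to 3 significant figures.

AUC_0→∞ = F × Dose / CL
        = 0.84 × 50 / 25.2 = 1.66667 mg/L·hr

AUC = 1.67 mg/L·hr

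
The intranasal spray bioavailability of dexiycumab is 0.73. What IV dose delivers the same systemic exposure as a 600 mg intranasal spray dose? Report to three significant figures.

D_iv = 438 mg

Systemic exposure from an extravascular dose = F × D_ev, so the equivalent IV dose is F × D_ev.
D_iv = F × D_ev = 0.73 × 600 = 438 mg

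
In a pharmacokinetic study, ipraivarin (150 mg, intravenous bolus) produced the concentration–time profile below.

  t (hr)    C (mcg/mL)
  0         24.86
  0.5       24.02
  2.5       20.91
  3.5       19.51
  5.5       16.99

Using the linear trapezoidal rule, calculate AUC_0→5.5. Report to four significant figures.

AUC = 113.9 mcg/mL·hr

Trapezoidal AUC_0→5.5:
  [0→0.5]: (24.86+24.02)/2 × 0.5 = 12.22
  [0.5→2.5]: (24.02+20.91)/2 × 2 = 44.93
  [2.5→3.5]: (20.91+19.51)/2 × 1 = 20.21
  [3.5→5.5]: (19.51+16.99)/2 × 2 = 36.5
  Sum = 113.86 mcg/mL·hr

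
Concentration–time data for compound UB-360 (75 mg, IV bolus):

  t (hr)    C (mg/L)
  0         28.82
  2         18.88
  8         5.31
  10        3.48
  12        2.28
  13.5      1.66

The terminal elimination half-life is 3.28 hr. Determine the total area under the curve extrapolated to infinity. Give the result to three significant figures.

Trapezoidal AUC_0→13.5:
  [0→2]: (28.82+18.88)/2 × 2 = 47.7
  [2→8]: (18.88+5.31)/2 × 6 = 72.57
  [8→10]: (5.31+3.48)/2 × 2 = 8.79
  [10→12]: (3.48+2.28)/2 × 2 = 5.76
  [12→13.5]: (2.28+1.66)/2 × 1.5 = 2.955
  Sum = 137.775 mg/L·hr
k_e = ln2 / t½ = 0.693147 / 3.28 = 0.2113 hr^-1
Extrapolated tail: C_last / k_e = 1.66 / 0.2113 = 7.856
AUC_0→∞ = 137.775 + 7.856 = 145.631 mg/L·hr

AUC = 146 mg/L·hr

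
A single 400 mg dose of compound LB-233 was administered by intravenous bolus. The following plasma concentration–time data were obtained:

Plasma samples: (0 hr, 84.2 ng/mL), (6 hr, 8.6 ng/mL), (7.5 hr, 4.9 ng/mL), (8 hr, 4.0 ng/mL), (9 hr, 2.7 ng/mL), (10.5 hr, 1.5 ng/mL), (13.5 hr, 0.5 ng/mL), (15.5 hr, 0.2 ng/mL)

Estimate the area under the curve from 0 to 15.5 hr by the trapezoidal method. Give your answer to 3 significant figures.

AUC = 301 ng/mL·hr

Trapezoidal AUC_0→15.5:
  [0→6]: (84.2+8.6)/2 × 6 = 278.4
  [6→7.5]: (8.6+4.9)/2 × 1.5 = 10.125
  [7.5→8]: (4.9+4.0)/2 × 0.5 = 2.225
  [8→9]: (4.0+2.7)/2 × 1 = 3.35
  [9→10.5]: (2.7+1.5)/2 × 1.5 = 3.15
  [10.5→13.5]: (1.5+0.5)/2 × 3 = 3.0
  [13.5→15.5]: (0.5+0.2)/2 × 2 = 0.7
  Sum = 300.95 ng/mL·hr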